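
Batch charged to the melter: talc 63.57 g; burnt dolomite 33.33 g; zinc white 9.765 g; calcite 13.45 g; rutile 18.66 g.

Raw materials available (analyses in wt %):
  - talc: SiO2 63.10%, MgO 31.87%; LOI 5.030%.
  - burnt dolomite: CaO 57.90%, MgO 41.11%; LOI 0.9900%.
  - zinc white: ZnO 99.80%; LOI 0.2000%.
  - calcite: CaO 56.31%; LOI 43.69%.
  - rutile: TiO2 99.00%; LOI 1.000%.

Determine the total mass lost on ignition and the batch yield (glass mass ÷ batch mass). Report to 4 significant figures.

LOI loss = 9.610 g; glass = 129.2 g; yield = 93.08%

All internal work runs at exact precision end to end — in-progress results appear, with 4-significant-digit rounding, across the worked steps. Each reported value includes exactly one rounding — derived quantities, which include the five compositions, LOI, the yield, the totals, net glass mass, are recomputed at full float precision, as they appear in the problem or the answer, using the weight values on 129.2 g of glass.
Per-material ignition loss:
  talc: 63.57 × 0.05030 = 3.198 g
  burnt dolomite: 33.33 × 0.009900 = 0.3300 g
  zinc white: 9.765 × 0.002000 = 0.01953 g
  calcite: 13.45 × 0.4369 = 5.876 g
  rutile: 18.66 × 0.01000 = 0.1866 g
Total LOI = 9.610 g
Glass = batch − LOI = 138.8 − 9.610 = 129.2 g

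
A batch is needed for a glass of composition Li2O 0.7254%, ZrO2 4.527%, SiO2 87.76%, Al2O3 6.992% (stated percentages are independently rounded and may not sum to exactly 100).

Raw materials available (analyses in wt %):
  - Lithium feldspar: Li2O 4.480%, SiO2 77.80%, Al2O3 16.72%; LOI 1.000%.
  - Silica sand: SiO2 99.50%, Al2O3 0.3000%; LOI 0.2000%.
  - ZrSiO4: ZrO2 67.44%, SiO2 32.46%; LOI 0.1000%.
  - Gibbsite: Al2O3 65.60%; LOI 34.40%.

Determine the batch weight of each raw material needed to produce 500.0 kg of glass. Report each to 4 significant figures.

Working values are shown rounded to four significant digits at each printed step. The whole derivation runs at full float precision at each step — a single rounding finalizes each reported value; derived quantities are re-derived at full float precision (net glass mass, yield, four oxide percentages, ignition loss, totals) using the weight values for 500.0 kg of glass exactly as shown in the question or the answer.
Oxide mass targets, per 500.0 kg glass:
  Li2O: 0.7254% × 500.0 = 3.627 kg
  ZrO2: 4.527% × 500.0 = 22.64 kg
  SiO2: 87.76% × 500.0 = 438.8 kg
  Al2O3: 6.992% × 500.0 = 34.96 kg
Mass-balance tally per oxide from the weights as reported, for the quoted basis mass (oxide sums agree with the targets modulo rounding of the values):
  Li2O: 80.96·0.04480 = 3.627 kg (target 3.627 kg)
  ZrO2: 33.56·0.6744 = 22.63 kg (target 22.64 kg)
  SiO2: 80.96·0.7780 + 366.8·0.9950 + 33.56·0.3246 = 438.8 kg (target 438.8 kg)
  Al2O3: 80.96·0.1672 + 366.8·0.003000 + 30.98·0.6560 = 34.96 kg (target 34.96 kg)
Glass-mass sanity pass: whole batch net of LOI = 500.1 kg (targets for the oxides total 500.0 kg; with the basis standing at 500.0 kg — a pure rounding effect).
Summing the batch: Σ batch = 512.3 kg; the LOI term Σ batch·LOI equals 12.23 kg; the yield ratio, glass ÷ batch: 97.61%.

Batch per 500.0 kg glass:
  Lithium feldspar: 80.96 kg
  Silica sand: 366.8 kg
  ZrSiO4: 33.56 kg
  Gibbsite: 30.98 kg
Total batch = 512.3 kg; LOI loss = 12.23 kg; yield = 97.61%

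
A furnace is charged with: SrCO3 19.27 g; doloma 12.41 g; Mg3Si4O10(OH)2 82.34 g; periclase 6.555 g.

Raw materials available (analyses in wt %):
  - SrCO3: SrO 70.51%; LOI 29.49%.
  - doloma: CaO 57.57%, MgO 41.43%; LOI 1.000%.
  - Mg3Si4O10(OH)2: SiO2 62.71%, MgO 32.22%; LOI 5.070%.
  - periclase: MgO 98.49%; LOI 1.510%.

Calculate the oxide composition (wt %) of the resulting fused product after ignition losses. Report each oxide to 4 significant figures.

Glass mass = 110.5 g (batch 120.6 − LOI 10.08).
Composition: SrO 12.30%, SiO2 46.73%, CaO 6.466%, MgO 34.51%

Rounding to four significant figures governs each mid-chain value as displayed. Full precision is maintained from start to finish — a single rounding finalizes each reported number. All derived quantities (totals, the yield, glass mass, the four compositions, ignition loss) are carried from the batch weights per 110.5 g of glass in exact precision, as written in question or answer.
Delivered oxide masses:
  SrO: 19.27·0.7051 = 13.59 g
  SiO2: 82.34·0.6271 = 51.64 g
  CaO: 12.41·0.5757 = 7.144 g
  MgO: 12.41·0.4143 + 82.34·0.3222 + 6.555·0.9849 = 38.13 g
LOI: 19.27·0.2949 + 12.41·0.01000 + 82.34·0.05070 + 6.555·0.01510 = 10.08 g
batch − LOI leaves glass = 120.6 − 10.08 = 110.5 g (the oxide masses sum to this)
oxide / glass × 100 gives the wt %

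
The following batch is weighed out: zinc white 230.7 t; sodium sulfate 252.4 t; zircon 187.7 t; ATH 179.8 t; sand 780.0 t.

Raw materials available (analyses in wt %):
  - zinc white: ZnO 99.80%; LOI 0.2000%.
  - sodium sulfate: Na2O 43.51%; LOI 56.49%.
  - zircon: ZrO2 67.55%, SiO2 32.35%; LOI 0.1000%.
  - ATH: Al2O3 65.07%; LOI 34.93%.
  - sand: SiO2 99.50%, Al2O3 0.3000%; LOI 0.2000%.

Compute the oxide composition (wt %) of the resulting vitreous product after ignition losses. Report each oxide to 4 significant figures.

Glass mass = 1423 t (batch 1631 − LOI 207.6).
Composition: ZrO2 8.910%, SiO2 58.81%, ZnO 16.18%, Al2O3 8.386%, Na2O 7.717%

In-progress results are printed rounded off to 4 significant digits when written out — all arithmetic keeps full precision from first step to last. A single rounding finalizes each reported number; all derived quantities, including the totals, the five compositions, LOI, net glass mass, yield, are carried from the batch weights per 1423 t of glass at full precision as they appear in question or answer.
Per-oxide mass from batch:
  ZrO2: 187.7·0.6755 = 126.8 t
  SiO2: 187.7·0.3235 + 780.0·0.9950 = 836.8 t
  ZnO: 230.7·0.9980 = 230.2 t
  Al2O3: 179.8·0.6507 + 780.0·0.003000 = 119.3 t
  Na2O: 252.4·0.4351 = 109.8 t
LOI: 230.7·0.002000 + 252.4·0.5649 + 187.7·0.001000 + 179.8·0.3493 + 780.0·0.002000 = 207.6 t
Glass mass = batch − LOI = 1631 − 207.6 = 1423 t (consistent with Σ oxide mass)
each oxide over glass, ×100, is wt %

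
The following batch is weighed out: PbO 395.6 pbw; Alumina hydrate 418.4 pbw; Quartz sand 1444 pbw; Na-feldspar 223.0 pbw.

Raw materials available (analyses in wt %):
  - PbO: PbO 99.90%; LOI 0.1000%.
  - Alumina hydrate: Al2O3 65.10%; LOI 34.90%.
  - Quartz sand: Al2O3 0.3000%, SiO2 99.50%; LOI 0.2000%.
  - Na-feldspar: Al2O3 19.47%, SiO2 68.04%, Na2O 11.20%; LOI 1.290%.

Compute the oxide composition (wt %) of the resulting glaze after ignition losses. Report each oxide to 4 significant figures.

Glass mass = 2329 pbw (batch 2481 − LOI 152.2).
Composition: Al2O3 13.75%, SiO2 68.21%, PbO 16.97%, Na2O 1.072%

The intermediate values are shown (rounded to four significant digits) within the worked lines. All internal work keeps full float precision at all times. Each reported result includes exactly one rounding — derived quantities (glass mass, the four compositions, totals, the yield, LOI) are recomputed using the weight values for 2329 pbw of glass in full float precision exactly as shown in problem or answer.
Delivered oxide masses:
  Al2O3: 418.4·0.6510 + 1444·0.003000 + 223.0·0.1947 = 320.1 pbw
  SiO2: 1444·0.9950 + 223.0·0.6804 = 1589 pbw
  PbO: 395.6·0.9990 = 395.2 pbw
  Na2O: 223.0·0.1120 = 24.98 pbw
LOI: 395.6·0.001000 + 418.4·0.3490 + 1444·0.002000 + 223.0·0.01290 = 152.2 pbw
Net of LOI, the glass mass = 2481 − 152.2 = 2329 pbw (consistent with Σ oxide mass)
percent by weight: oxide/glass ×100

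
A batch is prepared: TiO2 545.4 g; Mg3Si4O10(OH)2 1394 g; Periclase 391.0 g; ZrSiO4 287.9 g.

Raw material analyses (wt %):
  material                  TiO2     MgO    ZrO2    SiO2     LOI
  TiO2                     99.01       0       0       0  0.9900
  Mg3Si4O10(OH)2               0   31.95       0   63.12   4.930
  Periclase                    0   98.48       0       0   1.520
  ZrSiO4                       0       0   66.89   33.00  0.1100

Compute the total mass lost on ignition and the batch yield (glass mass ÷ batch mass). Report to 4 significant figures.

LOI loss = 80.38 g; glass = 2538 g; yield = 96.93%

The whole derivation keeps full precision end to end. Mid-chain values are displayed (rounded to 4 significant digits) between the steps — each reported number takes just one rounding — all derived quantities are recomputed from the weighed amounts for 2538 g of glass in full precision (LOI, the yield, the totals, glass mass, four oxide percentages), exactly as printed in question or answer.
Loss on ignition, line by line:
  TiO2: 545.4 × 0.009900 = 5.399 g
  Mg3Si4O10(OH)2: 1394 × 0.04930 = 68.72 g
  Periclase: 391.0 × 0.01520 = 5.943 g
  ZrSiO4: 287.9 × 0.001100 = 0.3167 g
Total LOI = 80.38 g
Glass = batch − LOI = 2618 − 80.38 = 2538 g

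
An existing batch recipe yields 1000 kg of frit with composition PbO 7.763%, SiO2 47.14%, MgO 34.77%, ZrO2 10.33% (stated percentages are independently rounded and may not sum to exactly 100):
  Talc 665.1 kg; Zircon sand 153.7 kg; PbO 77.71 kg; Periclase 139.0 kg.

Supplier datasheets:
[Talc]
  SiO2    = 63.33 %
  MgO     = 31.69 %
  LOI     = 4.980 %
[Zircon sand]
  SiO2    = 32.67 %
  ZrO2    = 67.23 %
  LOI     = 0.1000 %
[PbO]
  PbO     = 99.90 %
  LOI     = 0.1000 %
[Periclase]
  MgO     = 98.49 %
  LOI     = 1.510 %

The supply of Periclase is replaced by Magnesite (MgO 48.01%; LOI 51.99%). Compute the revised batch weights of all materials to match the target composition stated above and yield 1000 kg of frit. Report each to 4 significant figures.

Revised batch per 1000 kg frit:
  Talc: 665.1 kg
  Zircon sand: 153.7 kg
  PbO: 77.71 kg
  Magnesite: 285.2 kg
Total batch = 1182 kg; LOI loss = 181.6 kg

Full precision is kept in every operation — values along the way are shown rounded to four significant figures in the working; each reported figure undergoes a single rounding — all derived quantities, which include the yield, LOI, the totals, glass mass, four oxide percentages, are re-derived at full float precision, exactly as shown in the problem or the answer, from the weighed amounts per 1000 kg of glass.
Oxide mass targets, per 1000 kg frit:
  PbO: 7.763% × 1000 = 77.63 kg
  SiO2: 47.14% × 1000 = 471.4 kg
  MgO: 34.77% × 1000 = 347.7 kg
  ZrO2: 10.33% × 1000 = 103.3 kg
Per-oxide balance check given the weights on record, relative to the basis at hand (sum by sum, the targets are met modulo rounding of the values):
  PbO: 77.71·0.9990 = 77.63 kg (target 77.63 kg)
  SiO2: 665.1·0.6333 + 153.7·0.3267 = 471.4 kg (target 471.4 kg)
  MgO: 665.1·0.3169 + 285.2·0.4801 = 347.7 kg (target 347.7 kg)
  ZrO2: 153.7·0.6723 = 103.3 kg (target 103.3 kg)
Glass-mass sanity pass: net batch after ignition = 1000 kg (oxide target masses add up to 1000 kg; basis as stated: 1000 kg — any gap is answer rounding).
Summing the batch: Σ batch = 1182 kg; the LOI term Σ batch·LOI equals 181.6 kg; yield, glass over the total, = 84.63%.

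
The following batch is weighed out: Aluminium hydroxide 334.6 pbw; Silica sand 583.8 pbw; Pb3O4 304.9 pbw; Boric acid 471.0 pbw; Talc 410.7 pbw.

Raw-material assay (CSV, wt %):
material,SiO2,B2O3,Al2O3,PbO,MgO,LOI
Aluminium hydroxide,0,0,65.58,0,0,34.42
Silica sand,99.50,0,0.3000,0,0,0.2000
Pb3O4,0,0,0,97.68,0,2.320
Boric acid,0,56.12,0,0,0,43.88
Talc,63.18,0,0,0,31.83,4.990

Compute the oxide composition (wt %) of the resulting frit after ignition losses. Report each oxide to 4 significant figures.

Glass mass = 1754 pbw (batch 2105 − LOI 350.6).
Composition: SiO2 47.90%, B2O3 15.07%, Al2O3 12.61%, PbO 16.98%, MgO 7.451%

Values along the way appear rounded to four significant digits within the worked lines — the working math carries exact precision throughout; every reported figure undergoes a single rounding. All derived quantities (five oxide percentages, yield, ignition loss, the totals, glass mass) are carried from the weighed amounts at 1754 pbw of glass at full precision as written in either problem or answer.
What the batch supplies per oxide:
  SiO2: 583.8·0.9950 + 410.7·0.6318 = 840.4 pbw
  B2O3: 471.0·0.5612 = 264.3 pbw
  Al2O3: 334.6·0.6558 + 583.8·0.003000 = 221.2 pbw
  PbO: 304.9·0.9768 = 297.8 pbw
  MgO: 410.7·0.3183 = 130.7 pbw
LOI: 334.6·0.3442 + 583.8·0.002000 + 304.9·0.02320 + 471.0·0.4388 + 410.7·0.04990 = 350.6 pbw
Glass mass = batch − LOI = 2105 − 350.6 = 1754 pbw (matching Σ of the oxides)
wt % = 100 × oxide mass / glass mass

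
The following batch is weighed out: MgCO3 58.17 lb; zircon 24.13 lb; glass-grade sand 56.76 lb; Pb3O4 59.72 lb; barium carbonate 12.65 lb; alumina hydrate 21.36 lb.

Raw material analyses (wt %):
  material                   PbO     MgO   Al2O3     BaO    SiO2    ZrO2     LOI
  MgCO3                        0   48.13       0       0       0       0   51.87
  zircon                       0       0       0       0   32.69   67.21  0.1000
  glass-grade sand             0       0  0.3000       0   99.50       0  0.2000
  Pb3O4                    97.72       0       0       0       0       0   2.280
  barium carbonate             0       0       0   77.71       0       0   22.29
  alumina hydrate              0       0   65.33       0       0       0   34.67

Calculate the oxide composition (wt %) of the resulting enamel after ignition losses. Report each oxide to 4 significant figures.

Mid-chain values are printed with 4-significant-digit rounding within the worked lines. All internal work carries full precision from start to finish — exactly one rounding lands on every reported result. The derived quantities (net glass mass, LOI, the totals, the six compositions, yield) are rebuilt starting from the weights on 190.9 lb of glass in exact precision, as written in the question or the answer.
Delivered oxide masses:
  PbO: 59.72·0.9772 = 58.36 lb
  MgO: 58.17·0.4813 = 28.00 lb
  Al2O3: 56.76·0.003000 + 21.36·0.6533 = 14.12 lb
  BaO: 12.65·0.7771 = 9.830 lb
  SiO2: 24.13·0.3269 + 56.76·0.9950 = 64.36 lb
  ZrO2: 24.13·0.6721 = 16.22 lb
LOI: 58.17·0.5187 + 24.13·0.001000 + 56.76·0.002000 + 59.72·0.02280 + 12.65·0.2229 + 21.36·0.3467 = 41.90 lb
Glass mass = batch − LOI = 232.8 − 41.90 = 190.9 lb (= the summed oxide contributions)
wt %: oxide over glass, times 100

Glass mass = 190.9 lb (batch 232.8 − LOI 41.90).
Composition: PbO 30.57%, MgO 14.67%, Al2O3 7.399%, BaO 5.150%, SiO2 33.72%, ZrO2 8.496%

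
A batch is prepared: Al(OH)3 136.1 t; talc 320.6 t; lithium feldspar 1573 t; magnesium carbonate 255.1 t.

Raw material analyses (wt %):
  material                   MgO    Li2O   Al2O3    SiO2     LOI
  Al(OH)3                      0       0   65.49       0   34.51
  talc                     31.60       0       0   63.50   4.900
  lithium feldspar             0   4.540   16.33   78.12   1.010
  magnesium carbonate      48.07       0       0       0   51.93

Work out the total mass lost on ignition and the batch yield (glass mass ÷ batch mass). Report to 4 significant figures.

LOI loss = 211.0 t; glass = 2074 t; yield = 90.76%

All arithmetic maintains full float precision in all steps — in-progress results are displayed rounded to four significant figures between the steps. Every reported figure undergoes a single rounding; the derived quantities (LOI, the four compositions, the yield, net glass mass, the totals) are re-derived using the weight values for 2074 t of glass in full precision exactly as shown in either problem or answer.
LOI of each material in turn:
  Al(OH)3: 136.1 × 0.3451 = 46.97 t
  talc: 320.6 × 0.04900 = 15.71 t
  lithium feldspar: 1573 × 0.01010 = 15.89 t
  magnesium carbonate: 255.1 × 0.5193 = 132.5 t
Total LOI = 211.0 t
Glass = batch − LOI = 2285 − 211.0 = 2074 t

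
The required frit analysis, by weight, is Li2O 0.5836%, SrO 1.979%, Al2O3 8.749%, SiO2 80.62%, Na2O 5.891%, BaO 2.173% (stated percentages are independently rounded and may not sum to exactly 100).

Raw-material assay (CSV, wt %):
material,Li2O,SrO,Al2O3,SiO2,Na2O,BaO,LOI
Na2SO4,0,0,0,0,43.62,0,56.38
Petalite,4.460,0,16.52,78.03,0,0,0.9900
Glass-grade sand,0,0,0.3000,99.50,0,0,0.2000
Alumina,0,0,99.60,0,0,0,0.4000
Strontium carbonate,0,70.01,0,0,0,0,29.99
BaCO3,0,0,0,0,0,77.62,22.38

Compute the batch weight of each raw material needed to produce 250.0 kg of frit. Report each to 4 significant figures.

The working math runs at exact precision through every step; rounding to 4 significant figures applies to every in-between result as displayed. A single rounding yields every reported figure — derived quantities (net glass mass, ignition loss, six oxide percentages, the totals, the yield) are computed in full precision from the batch weights per 250.0 kg of glass, as written in the question or the answer.
Oxide-by-oxide targets in 250.0 kg frit:
  Li2O: 0.5836% × 250.0 = 1.459 kg
  SrO: 1.979% × 250.0 = 4.948 kg
  Al2O3: 8.749% × 250.0 = 21.87 kg
  SiO2: 80.62% × 250.0 = 201.6 kg
  Na2O: 5.891% × 250.0 = 14.73 kg
  BaO: 2.173% × 250.0 = 5.432 kg
A balance pass over the oxides, working from each reported weight, relative to the basis at hand (every target is met by its sum inside rounding margins):
  Li2O: 32.71·0.04460 = 1.459 kg (target 1.459 kg)
  SrO: 7.067·0.7001 = 4.948 kg (target 4.948 kg)
  Al2O3: 32.71·0.1652 + 176.9·0.003000 + 16.00·0.9960 = 21.87 kg (target 21.87 kg)
  SiO2: 32.71·0.7803 + 176.9·0.9950 = 201.5 kg (target 201.6 kg)
  Na2O: 33.76·0.4362 = 14.73 kg (target 14.73 kg)
  BaO: 6.999·0.7762 = 5.433 kg (target 5.432 kg)
Glass-mass bookkeeping: total charge less LOI = 250.0 kg (per-oxide target masses sum to 250.0 kg; with the basis standing at 250.0 kg — gaps are rounding artifacts).
Summing the batch: Σ batch = 273.4 kg; LOI loss = Σ batch·LOI = 23.46 kg; the yield ratio, glass ÷ batch: 91.42%.

Batch per 250.0 kg frit:
  Na2SO4: 33.76 kg
  Petalite: 32.71 kg
  Glass-grade sand: 176.9 kg
  Alumina: 16.00 kg
  Strontium carbonate: 7.067 kg
  BaCO3: 6.999 kg
Total batch = 273.4 kg; LOI loss = 23.46 kg; yield = 91.42%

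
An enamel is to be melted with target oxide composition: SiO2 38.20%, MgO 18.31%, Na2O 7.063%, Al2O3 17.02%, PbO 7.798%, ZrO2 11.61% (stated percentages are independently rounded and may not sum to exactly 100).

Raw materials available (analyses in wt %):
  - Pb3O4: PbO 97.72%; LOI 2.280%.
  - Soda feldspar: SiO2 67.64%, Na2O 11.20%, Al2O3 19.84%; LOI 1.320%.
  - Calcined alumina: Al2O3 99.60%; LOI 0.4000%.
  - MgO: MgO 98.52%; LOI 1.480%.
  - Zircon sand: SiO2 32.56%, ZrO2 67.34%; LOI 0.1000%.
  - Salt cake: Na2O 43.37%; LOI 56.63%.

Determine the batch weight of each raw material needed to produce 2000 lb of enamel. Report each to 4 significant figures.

Batch per 2000 lb enamel:
  Pb3O4: 159.6 lb
  Soda feldspar: 963.5 lb
  Calcined alumina: 149.8 lb
  MgO: 371.7 lb
  Zircon sand: 344.8 lb
  Salt cake: 76.89 lb
Total batch = 2066 lb; LOI loss = 66.35 lb; yield = 96.79%

All internal work runs at full precision from start to finish. In-progress results appear, rounded to 4 significant figures, across the worked steps. Exactly one rounding goes into every reported number — the derived quantities (yield, net glass mass, the totals, six oxide percentages, ignition loss) are rebuilt from the weighed amounts per 2000 lb of glass at exact precision exactly as shown in either problem or answer.
Target oxide masses per 2000 lb enamel:
  SiO2: 38.20% × 2000 = 764.0 lb
  MgO: 18.31% × 2000 = 366.2 lb
  Na2O: 7.063% × 2000 = 141.3 lb
  Al2O3: 17.02% × 2000 = 340.4 lb
  PbO: 7.798% × 2000 = 156.0 lb
  ZrO2: 11.61% × 2000 = 232.2 lb
Per-oxide balance check using the reported weights, under the basis named above (delivered sums recover each target up to rounding of the answer):
  SiO2: 963.5·0.6764 + 344.8·0.3256 = 764.0 lb (target 764.0 lb)
  MgO: 371.7·0.9852 = 366.2 lb (target 366.2 lb)
  Na2O: 963.5·0.1120 + 76.89·0.4337 = 141.3 lb (target 141.3 lb)
  Al2O3: 963.5·0.1984 + 149.8·0.9960 = 340.4 lb (target 340.4 lb)
  PbO: 159.6·0.9772 = 156.0 lb (target 156.0 lb)
  ZrO2: 344.8·0.6734 = 232.2 lb (target 232.2 lb)
Mass balance on the glass: total charge less LOI = 2000 lb (oxide target masses add up to 2000 lb; with the basis standing at 2000 lb — gaps are rounding artifacts).
Whole-batch sum: Σ batch = 2066 lb; LOI removed, Σ of batch·LOI: 66.35 lb; as yield: glass ÷ batch → 96.79%.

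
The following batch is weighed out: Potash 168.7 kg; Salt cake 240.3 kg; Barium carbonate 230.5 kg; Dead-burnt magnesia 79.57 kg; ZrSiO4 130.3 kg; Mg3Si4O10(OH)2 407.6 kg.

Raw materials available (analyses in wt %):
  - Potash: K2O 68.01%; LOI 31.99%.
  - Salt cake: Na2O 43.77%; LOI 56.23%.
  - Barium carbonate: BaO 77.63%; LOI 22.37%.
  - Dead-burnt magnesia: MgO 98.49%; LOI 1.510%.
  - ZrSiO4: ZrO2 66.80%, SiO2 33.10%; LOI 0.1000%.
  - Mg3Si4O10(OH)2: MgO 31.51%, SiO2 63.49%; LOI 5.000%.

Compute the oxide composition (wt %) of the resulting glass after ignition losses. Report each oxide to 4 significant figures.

Glass mass = 994.6 kg (batch 1257 − LOI 262.4).
Composition: Na2O 10.57%, MgO 20.79%, ZrO2 8.751%, K2O 11.54%, BaO 17.99%, SiO2 30.36%

Each numeric step keeps full precision in all steps; working values are shown, rounded to 4 significant figures, on the page; a single rounding yields each reported result. Derived quantities are re-derived in exact precision (glass mass, the yield, the six compositions, totals, ignition loss) using the weight values per 994.6 kg of glass, as given in the problem or the answer.
Delivered oxide masses:
  Na2O: 240.3·0.4377 = 105.2 kg
  MgO: 79.57·0.9849 + 407.6·0.3151 = 206.8 kg
  ZrO2: 130.3·0.6680 = 87.04 kg
  K2O: 168.7·0.6801 = 114.7 kg
  BaO: 230.5·0.7763 = 178.9 kg
  SiO2: 130.3·0.3310 + 407.6·0.6349 = 301.9 kg
LOI: 168.7·0.3199 + 240.3·0.5623 + 230.5·0.2237 + 79.57·0.01510 + 130.3·0.001000 + 407.6·0.05000 = 262.4 kg
Glass = total batch minus LOI = 1257 − 262.4 = 994.6 kg (the oxide masses sum to this)
percent by weight: oxide/glass ×100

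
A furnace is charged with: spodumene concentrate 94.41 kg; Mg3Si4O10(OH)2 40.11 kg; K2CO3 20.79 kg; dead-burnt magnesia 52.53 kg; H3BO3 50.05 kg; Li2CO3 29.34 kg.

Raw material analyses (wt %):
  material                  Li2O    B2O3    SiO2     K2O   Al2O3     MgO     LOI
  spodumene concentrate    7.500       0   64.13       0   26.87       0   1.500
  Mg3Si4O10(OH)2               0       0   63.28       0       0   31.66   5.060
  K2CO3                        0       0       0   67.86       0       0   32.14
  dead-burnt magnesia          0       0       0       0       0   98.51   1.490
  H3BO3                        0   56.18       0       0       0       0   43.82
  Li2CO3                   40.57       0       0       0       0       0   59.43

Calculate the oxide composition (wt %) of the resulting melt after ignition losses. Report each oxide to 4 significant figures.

Glass mass = 237.0 kg (batch 287.2 − LOI 50.28).
Composition: Li2O 8.012%, B2O3 11.87%, SiO2 36.26%, K2O 5.954%, Al2O3 10.71%, MgO 27.20%

Every computation maintains exact precision all the way through — values along the way appear, with 4-significant-figure rounding, within the worked lines — a single rounding produces every reported value; the derived quantities (the totals, the yield, glass mass, ignition loss, the six compositions) are re-derived at exact precision from the weighed amounts on 237.0 kg of glass as they appear in the question or the answer.
Oxide-by-oxide delivered mass:
  Li2O: 94.41·0.07500 + 29.34·0.4057 = 18.98 kg
  B2O3: 50.05·0.5618 = 28.12 kg
  SiO2: 94.41·0.6413 + 40.11·0.6328 = 85.93 kg
  K2O: 20.79·0.6786 = 14.11 kg
  Al2O3: 94.41·0.2687 = 25.37 kg
  MgO: 40.11·0.3166 + 52.53·0.9851 = 64.45 kg
LOI: 94.41·0.01500 + 40.11·0.05060 + 20.79·0.3214 + 52.53·0.01490 + 50.05·0.4382 + 29.34·0.5943 = 50.28 kg
Glass mass = batch − LOI = 287.2 − 50.28 = 237.0 kg (consistent with Σ oxide mass)
each oxide over glass, ×100, is wt %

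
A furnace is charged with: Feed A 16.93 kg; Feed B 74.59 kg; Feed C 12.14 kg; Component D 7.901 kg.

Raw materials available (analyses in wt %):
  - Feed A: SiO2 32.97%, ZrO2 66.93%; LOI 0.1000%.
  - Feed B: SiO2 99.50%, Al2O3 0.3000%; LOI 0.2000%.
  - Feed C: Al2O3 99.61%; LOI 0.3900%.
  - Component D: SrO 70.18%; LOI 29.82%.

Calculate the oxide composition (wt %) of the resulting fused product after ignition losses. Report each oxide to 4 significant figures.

Mid-chain values are printed with 4-significant-figure rounding within the worked lines. The whole derivation runs at full precision throughout; a single rounding completes every reported value. Derived quantities, including yield, the totals, ignition loss, glass mass, the four compositions, are carried from the batch weights on 109.0 kg of glass in full precision exactly as printed in question or answer.
Per-oxide mass from batch:
  SiO2: 16.93·0.3297 + 74.59·0.9950 = 79.80 kg
  SrO: 7.901·0.7018 = 5.545 kg
  ZrO2: 16.93·0.6693 = 11.33 kg
  Al2O3: 74.59·0.003000 + 12.14·0.9961 = 12.32 kg
LOI: 16.93·0.001000 + 74.59·0.002000 + 12.14·0.003900 + 7.901·0.2982 = 2.570 kg
Glass mass = batch − LOI = 111.6 − 2.570 = 109.0 kg (the oxide masses sum to this)
percent by weight: oxide/glass ×100

Glass mass = 109.0 kg (batch 111.6 − LOI 2.570).
Composition: SiO2 73.22%, SrO 5.087%, ZrO2 10.40%, Al2O3 11.30%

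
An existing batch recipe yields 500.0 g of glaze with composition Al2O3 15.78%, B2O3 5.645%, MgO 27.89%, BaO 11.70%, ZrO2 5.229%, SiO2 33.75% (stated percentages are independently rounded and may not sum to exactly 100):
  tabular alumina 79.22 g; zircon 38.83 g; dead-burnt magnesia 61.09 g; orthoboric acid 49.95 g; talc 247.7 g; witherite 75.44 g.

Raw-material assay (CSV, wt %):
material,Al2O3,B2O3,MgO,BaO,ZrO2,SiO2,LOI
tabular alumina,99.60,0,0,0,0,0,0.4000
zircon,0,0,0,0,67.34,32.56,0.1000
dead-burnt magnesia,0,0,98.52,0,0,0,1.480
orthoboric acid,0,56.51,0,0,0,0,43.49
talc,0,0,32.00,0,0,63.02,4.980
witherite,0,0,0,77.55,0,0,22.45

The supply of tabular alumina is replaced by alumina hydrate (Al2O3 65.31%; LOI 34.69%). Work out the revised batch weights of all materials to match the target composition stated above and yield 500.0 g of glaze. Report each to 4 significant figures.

The working math runs at full precision at all times — in-progress results are printed rounded off to 4 significant figures alongside each step; exactly one rounding goes into each reported figure. The derived quantities (totals, ignition loss, the six compositions, the yield, net glass mass) are rebuilt from the batch weights on 500.0 g of glass at exact precision as quoted within the question or the answer.
Per-oxide target masses for 500.0 g glaze:
  Al2O3: 15.78% × 500.0 = 78.90 g
  B2O3: 5.645% × 500.0 = 28.22 g
  MgO: 27.89% × 500.0 = 139.4 g
  BaO: 11.70% × 500.0 = 58.50 g
  ZrO2: 5.229% × 500.0 = 26.14 g
  SiO2: 33.75% × 500.0 = 168.8 g
Sums-versus-targets review using the reported weights, relative to the basis at hand (sums match the target masses inside rounding margins):
  Al2O3: 120.8·0.6531 = 78.89 g (target 78.90 g)
  B2O3: 49.95·0.5651 = 28.23 g (target 28.22 g)
  MgO: 61.09·0.9852 + 247.7·0.3200 = 139.4 g (target 139.4 g)
  BaO: 75.44·0.7755 = 58.50 g (target 58.50 g)
  ZrO2: 38.83·0.6734 = 26.15 g (target 26.14 g)
  SiO2: 38.83·0.3256 + 247.7·0.6302 = 168.7 g (target 168.8 g)
The glass-mass cross-check: total charge less LOI = 500.0 g (the targets, summed, come to 500.0 g; with the basis standing at 500.0 g — a pure rounding effect).
Batch grand total — Σ batch = 593.8 g; Σ batch·LOI gives LOI loss = 93.84 g; glass ÷ batch gives a yield of 84.20%.

Revised batch per 500.0 g glaze:
  alumina hydrate: 120.8 g
  zircon: 38.83 g
  dead-burnt magnesia: 61.09 g
  orthoboric acid: 49.95 g
  talc: 247.7 g
  witherite: 75.44 g
Total batch = 593.8 g; LOI loss = 93.84 g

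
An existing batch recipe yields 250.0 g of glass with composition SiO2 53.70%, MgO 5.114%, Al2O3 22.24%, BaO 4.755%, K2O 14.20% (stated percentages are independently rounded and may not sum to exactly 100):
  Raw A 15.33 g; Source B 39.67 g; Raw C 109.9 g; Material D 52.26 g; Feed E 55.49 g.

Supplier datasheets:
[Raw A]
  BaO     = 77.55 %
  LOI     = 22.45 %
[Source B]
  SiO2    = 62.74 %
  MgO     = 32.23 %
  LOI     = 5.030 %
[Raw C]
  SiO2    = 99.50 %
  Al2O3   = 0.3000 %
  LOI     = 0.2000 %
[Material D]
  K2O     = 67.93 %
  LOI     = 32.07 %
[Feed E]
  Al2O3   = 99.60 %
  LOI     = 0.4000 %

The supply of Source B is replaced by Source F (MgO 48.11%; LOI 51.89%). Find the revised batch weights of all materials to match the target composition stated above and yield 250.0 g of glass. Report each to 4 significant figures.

The whole derivation holds full float precision through the solve. The intermediate values appear (rounded to 4 significant digits) when written out. Exactly one rounding goes into every reported figure; all derived quantities are computed in full precision (the five compositions, totals, the yield, ignition loss, net glass mass) using the weight values at 250.0 g of glass precisely as stated by either problem or answer.
Target masses of each oxide per 250.0 g glass:
  SiO2: 53.70% × 250.0 = 134.2 g
  MgO: 5.114% × 250.0 = 12.78 g
  Al2O3: 22.24% × 250.0 = 55.60 g
  BaO: 4.755% × 250.0 = 11.89 g
  K2O: 14.20% × 250.0 = 35.50 g
Verifying the oxide balance with the batch weights as given, for the quoted basis mass (every target is met by its sum net of answer rounding effects):
  SiO2: 134.9·0.9950 = 134.2 g (target 134.2 g)
  MgO: 26.57·0.4811 = 12.78 g (target 12.78 g)
  Al2O3: 134.9·0.003000 + 55.42·0.9960 = 55.60 g (target 55.60 g)
  BaO: 15.33·0.7755 = 11.89 g (target 11.89 g)
  K2O: 52.26·0.6793 = 35.50 g (target 35.50 g)
Consistency of the glass mass: total charge less LOI = 250.0 g (targets for the oxides total 250.0 g; versus the stated basis of 250.0 g — gaps are rounding artifacts).
Batch total: Σ batch = 284.5 g; the LOI term Σ batch·LOI equals 34.48 g; yield: glass divided by total = 87.88%.

Revised batch per 250.0 g glass:
  Raw A: 15.33 g
  Source F: 26.57 g
  Raw C: 134.9 g
  Material D: 52.26 g
  Feed E: 55.42 g
Total batch = 284.5 g; LOI loss = 34.48 g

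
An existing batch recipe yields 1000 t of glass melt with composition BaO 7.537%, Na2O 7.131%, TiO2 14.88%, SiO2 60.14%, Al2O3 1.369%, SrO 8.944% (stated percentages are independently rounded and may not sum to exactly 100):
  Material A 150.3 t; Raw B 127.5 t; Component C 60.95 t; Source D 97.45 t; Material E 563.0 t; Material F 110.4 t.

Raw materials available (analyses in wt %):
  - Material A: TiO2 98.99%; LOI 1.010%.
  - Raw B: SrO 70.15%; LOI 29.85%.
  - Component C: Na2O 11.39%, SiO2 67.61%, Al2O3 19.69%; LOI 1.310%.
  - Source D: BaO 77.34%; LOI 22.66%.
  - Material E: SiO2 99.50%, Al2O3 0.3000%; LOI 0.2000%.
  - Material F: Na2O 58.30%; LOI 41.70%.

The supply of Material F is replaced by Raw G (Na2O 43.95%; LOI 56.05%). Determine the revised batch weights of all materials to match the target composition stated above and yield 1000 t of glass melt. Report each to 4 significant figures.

Revised batch per 1000 t glass melt:
  Material A: 150.3 t
  Raw B: 127.5 t
  Component C: 60.95 t
  Source D: 97.45 t
  Material E: 563.0 t
  Raw G: 146.5 t
Total batch = 1146 t; LOI loss = 145.7 t

Mid-chain values appear, with 4-significant-figure rounding, within the worked lines. Each numeric step holds full float precision from first step to last; each reported value takes a single rounding — all derived quantities are carried using the weight values at 1000 t of glass at exact precision (net glass mass, the six compositions, the totals, LOI, the yield) as quoted within the problem or answer text.
Oxide mass targets, per 1000 t glass melt:
  BaO: 7.537% × 1000 = 75.37 t
  Na2O: 7.131% × 1000 = 71.31 t
  TiO2: 14.88% × 1000 = 148.8 t
  SiO2: 60.14% × 1000 = 601.4 t
  Al2O3: 1.369% × 1000 = 13.69 t
  SrO: 8.944% × 1000 = 89.44 t
Oxide-by-oxide audit per the reported batch figures, on the stated basis (summed amounts equal target values up to rounding of the answer):
  BaO: 97.45·0.7734 = 75.37 t (target 75.37 t)
  Na2O: 60.95·0.1139 + 146.5·0.4395 = 71.33 t (target 71.31 t)
  TiO2: 150.3·0.9899 = 148.8 t (target 148.8 t)
  SiO2: 60.95·0.6761 + 563.0·0.9950 = 601.4 t (target 601.4 t)
  Al2O3: 60.95·0.1969 + 563.0·0.003000 = 13.69 t (target 13.69 t)
  SrO: 127.5·0.7015 = 89.44 t (target 89.44 t)
Glass-mass bookkeeping: the batch minus its LOI: 1000 t (the Σ of target masses is 1000 t; the stated basis being 1000 t — deltas are rounding alone).
Summing the batch: Σ batch = 1146 t; the LOI term Σ batch·LOI equals 145.7 t; yield: glass divided by total = 87.28%.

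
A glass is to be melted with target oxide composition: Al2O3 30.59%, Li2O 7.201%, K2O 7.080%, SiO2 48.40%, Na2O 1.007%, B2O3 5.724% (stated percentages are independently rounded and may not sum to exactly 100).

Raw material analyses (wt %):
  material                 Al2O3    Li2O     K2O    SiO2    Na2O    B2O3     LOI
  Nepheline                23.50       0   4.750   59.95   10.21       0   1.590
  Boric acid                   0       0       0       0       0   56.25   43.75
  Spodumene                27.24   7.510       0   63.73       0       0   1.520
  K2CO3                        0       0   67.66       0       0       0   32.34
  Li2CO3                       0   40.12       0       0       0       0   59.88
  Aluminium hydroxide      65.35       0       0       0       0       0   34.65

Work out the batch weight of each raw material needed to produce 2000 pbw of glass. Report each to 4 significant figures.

Working values are rounded to 4 significant digits when displayed — each numeric step runs at exact precision from start to finish — each reported result is rounded exactly once; derived quantities are recomputed from the batch weights at 2000 pbw of glass in exact precision (the six compositions, net glass mass, LOI, the yield, the totals), as set out in the problem or the answer.
Target masses of each oxide per 2000 pbw glass:
  Al2O3: 30.59% × 2000 = 611.8 pbw
  Li2O: 7.201% × 2000 = 144.0 pbw
  K2O: 7.080% × 2000 = 141.6 pbw
  SiO2: 48.40% × 2000 = 968.0 pbw
  Na2O: 1.007% × 2000 = 20.14 pbw
  B2O3: 5.724% × 2000 = 114.5 pbw
Verifying the oxide balance on the weights just shown, on the stated basis (sum by sum, the targets are met once rounding is allowed for):
  Al2O3: 197.3·0.2350 + 1333·0.2724 + 309.5·0.6535 = 611.7 pbw (target 611.8 pbw)
  Li2O: 1333·0.07510 + 109.4·0.4012 = 144.0 pbw (target 144.0 pbw)
  K2O: 197.3·0.04750 + 195.4·0.6766 = 141.6 pbw (target 141.6 pbw)
  SiO2: 197.3·0.5995 + 1333·0.6373 = 967.8 pbw (target 968.0 pbw)
  Na2O: 197.3·0.1021 = 20.14 pbw (target 20.14 pbw)
  B2O3: 203.5·0.5625 = 114.5 pbw (target 114.5 pbw)
Mass balance on the glass: batch Σ − ignition loss = 2000 pbw (oxide target masses add up to 2000 pbw; basis as stated: 2000 pbw — gaps are rounding artifacts).
Whole-batch sum: Σ batch = 2348 pbw; loss to ignition Σ batch·LOI = 348.4 pbw; yield, glass over the total, = 85.16%.

Batch per 2000 pbw glass:
  Nepheline: 197.3 pbw
  Boric acid: 203.5 pbw
  Spodumene: 1333 pbw
  K2CO3: 195.4 pbw
  Li2CO3: 109.4 pbw
  Aluminium hydroxide: 309.5 pbw
Total batch = 2348 pbw; LOI loss = 348.4 pbw; yield = 85.16%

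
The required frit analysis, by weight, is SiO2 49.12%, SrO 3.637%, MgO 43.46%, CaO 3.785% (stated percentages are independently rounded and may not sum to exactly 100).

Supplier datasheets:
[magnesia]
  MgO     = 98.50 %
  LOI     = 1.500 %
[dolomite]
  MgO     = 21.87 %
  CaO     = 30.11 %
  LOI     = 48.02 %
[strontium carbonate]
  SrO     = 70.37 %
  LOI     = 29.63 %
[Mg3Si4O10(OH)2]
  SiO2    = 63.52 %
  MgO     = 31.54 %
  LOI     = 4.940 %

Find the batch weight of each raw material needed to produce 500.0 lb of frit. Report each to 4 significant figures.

Batch per 500.0 lb frit:
  magnesia: 82.85 lb
  dolomite: 62.85 lb
  strontium carbonate: 25.84 lb
  Mg3Si4O10(OH)2: 386.6 lb
Total batch = 558.1 lb; LOI loss = 58.18 lb; yield = 89.58%

Full precision is held in all steps. Working values are shown rounded to 4 significant figures as written. A single rounding yields each reported figure; derived quantities (yield, glass mass, LOI, the four compositions, totals) are computed from the batch weights at 500.0 lb of glass at full float precision, as written in the question or the answer.
Oxide mass targets, per 500.0 lb frit:
  SiO2: 49.12% × 500.0 = 245.6 lb
  SrO: 3.637% × 500.0 = 18.18 lb
  MgO: 43.46% × 500.0 = 217.3 lb
  CaO: 3.785% × 500.0 = 18.92 lb
Mass-balance tally per oxide working from each reported weight, for the quoted basis mass (each sum matches its target mass once rounding is allowed for):
  SiO2: 386.6·0.6352 = 245.6 lb (target 245.6 lb)
  SrO: 25.84·0.7037 = 18.18 lb (target 18.18 lb)
  MgO: 82.85·0.9850 + 62.85·0.2187 + 386.6·0.3154 = 217.3 lb (target 217.3 lb)
  CaO: 62.85·0.3011 = 18.92 lb (target 18.92 lb)
Consistency of the glass mass: total charge less LOI = 500.0 lb (oxide target masses add up to 500.0 lb; basis as stated: 500.0 lb — gaps are rounding artifacts).
Batch grand total — Σ batch = 558.1 lb; Σ batch·LOI gives LOI loss = 58.18 lb; yield: glass divided by total = 89.58%.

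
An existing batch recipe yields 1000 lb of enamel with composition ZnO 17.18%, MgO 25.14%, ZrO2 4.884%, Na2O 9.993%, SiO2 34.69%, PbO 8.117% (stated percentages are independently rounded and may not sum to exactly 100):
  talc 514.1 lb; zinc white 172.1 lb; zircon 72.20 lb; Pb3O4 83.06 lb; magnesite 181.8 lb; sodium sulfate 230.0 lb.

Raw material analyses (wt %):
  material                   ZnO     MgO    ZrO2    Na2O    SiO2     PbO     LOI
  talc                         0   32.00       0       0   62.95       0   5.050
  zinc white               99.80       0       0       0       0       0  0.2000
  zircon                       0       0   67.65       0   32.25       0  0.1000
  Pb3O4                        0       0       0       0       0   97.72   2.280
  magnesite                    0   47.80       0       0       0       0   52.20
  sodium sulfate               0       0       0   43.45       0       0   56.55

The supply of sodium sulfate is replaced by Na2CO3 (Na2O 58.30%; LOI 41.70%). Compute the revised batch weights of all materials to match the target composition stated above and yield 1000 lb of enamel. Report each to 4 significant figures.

The working math keeps full precision end to end; rounding to four significant figures applies to every in-between result as printed. A single rounding yields each reported figure. The derived quantities (net glass mass, the yield, ignition loss, the six compositions, totals) are re-derived at full float precision using the weight values on 1000 lb of glass, as quoted within the question or the answer.
Per-oxide target masses for 1000 lb enamel:
  ZnO: 17.18% × 1000 = 171.8 lb
  MgO: 25.14% × 1000 = 251.4 lb
  ZrO2: 4.884% × 1000 = 48.84 lb
  Na2O: 9.993% × 1000 = 99.93 lb
  SiO2: 34.69% × 1000 = 346.9 lb
  PbO: 8.117% × 1000 = 81.17 lb
A balance pass over the oxides, working from each reported weight, at the basis given (oxide sums agree with the targets net of answer rounding effects):
  ZnO: 172.1·0.9980 = 171.8 lb (target 171.8 lb)
  MgO: 514.1·0.3200 + 181.8·0.4780 = 251.4 lb (target 251.4 lb)
  ZrO2: 72.20·0.6765 = 48.84 lb (target 48.84 lb)
  Na2O: 171.4·0.5830 = 99.93 lb (target 99.93 lb)
  SiO2: 514.1·0.6295 + 72.20·0.3225 = 346.9 lb (target 346.9 lb)
  PbO: 83.06·0.9772 = 81.17 lb (target 81.17 lb)
The glass-mass cross-check: whole batch net of LOI = 1000 lb (summing oxide targets gives 1000 lb; with the basis standing at 1000 lb — deltas are rounding alone).
Total batch = Σ batch = 1195 lb; ignition loss, Σ(batch × LOI) = 194.6 lb; glass ÷ batch gives a yield of 83.71%.

Revised batch per 1000 lb enamel:
  talc: 514.1 lb
  zinc white: 172.1 lb
  zircon: 72.20 lb
  Pb3O4: 83.06 lb
  magnesite: 181.8 lb
  Na2CO3: 171.4 lb
Total batch = 1195 lb; LOI loss = 194.6 lb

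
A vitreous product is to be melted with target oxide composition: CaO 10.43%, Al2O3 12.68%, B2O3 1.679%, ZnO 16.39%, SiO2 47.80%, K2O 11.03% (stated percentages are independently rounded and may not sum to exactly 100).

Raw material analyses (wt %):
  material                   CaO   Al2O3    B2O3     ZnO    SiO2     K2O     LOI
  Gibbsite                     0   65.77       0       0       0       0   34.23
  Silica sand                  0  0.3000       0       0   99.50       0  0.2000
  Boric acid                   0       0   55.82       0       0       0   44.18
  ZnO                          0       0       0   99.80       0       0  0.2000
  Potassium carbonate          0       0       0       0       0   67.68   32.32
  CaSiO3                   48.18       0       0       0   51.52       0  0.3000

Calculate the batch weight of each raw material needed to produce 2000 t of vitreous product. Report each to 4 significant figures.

The intermediate values are displayed, rounded to four significant figures, within the worked lines; every computation maintains full precision through the solve. Exactly one rounding goes into every reported result; all derived quantities, which include net glass mass, the yield, the six compositions, totals, ignition loss, are re-derived in full float precision, as they appear in problem or answer, from the batch weights for 2000 t of glass.
Target masses of each oxide per 2000 t vitreous product:
  CaO: 10.43% × 2000 = 208.6 t
  Al2O3: 12.68% × 2000 = 253.6 t
  B2O3: 1.679% × 2000 = 33.58 t
  ZnO: 16.39% × 2000 = 327.8 t
  SiO2: 47.80% × 2000 = 956.0 t
  K2O: 11.03% × 2000 = 220.6 t
Sums-versus-targets review with the batch weights as given, for the quoted basis mass (delivered sums recover each target within answer rounding):
  CaO: 433.0·0.4818 = 208.6 t (target 208.6 t)
  Al2O3: 382.2·0.6577 + 736.6·0.003000 = 253.6 t (target 253.6 t)
  B2O3: 60.16·0.5582 = 33.58 t (target 33.58 t)
  ZnO: 328.5·0.9980 = 327.8 t (target 327.8 t)
  SiO2: 736.6·0.9950 + 433.0·0.5152 = 956.0 t (target 956.0 t)
  K2O: 325.9·0.6768 = 220.6 t (target 220.6 t)
Consistency of the glass mass: total batch − LOI = 2000 t (summing oxide targets gives 2000 t; versus the stated basis of 2000 t — deltas are rounding alone).
Total batch = Σ batch = 2266 t; Σ batch·LOI gives LOI loss = 266.2 t; the yield ratio, glass ÷ batch: 88.26%.

Batch per 2000 t vitreous product:
  Gibbsite: 382.2 t
  Silica sand: 736.6 t
  Boric acid: 60.16 t
  ZnO: 328.5 t
  Potassium carbonate: 325.9 t
  CaSiO3: 433.0 t
Total batch = 2266 t; LOI loss = 266.2 t; yield = 88.26%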